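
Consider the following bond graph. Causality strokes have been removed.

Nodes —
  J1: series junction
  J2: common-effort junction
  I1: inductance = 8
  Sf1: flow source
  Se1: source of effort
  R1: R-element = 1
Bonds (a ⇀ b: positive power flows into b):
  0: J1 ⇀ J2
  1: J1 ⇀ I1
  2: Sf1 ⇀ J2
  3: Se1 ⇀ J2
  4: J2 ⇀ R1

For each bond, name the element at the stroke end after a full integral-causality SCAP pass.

b0 stroke→J1
b1 stroke→I1
b2 stroke→Sf1
b3 stroke→J2
b4 stroke→R1

bond 2 →Sf1  (Sf1: flow source, stroke at near end)
bond 3 →J2  (Se1 (Se) sets effort on bond)
bond 0 →J1  (common-e at J2 fixed by 3)
bond 4 →R1  (J2 effort already set via bond 3)
bond 1 →I1  (only one flow-in slot at J1)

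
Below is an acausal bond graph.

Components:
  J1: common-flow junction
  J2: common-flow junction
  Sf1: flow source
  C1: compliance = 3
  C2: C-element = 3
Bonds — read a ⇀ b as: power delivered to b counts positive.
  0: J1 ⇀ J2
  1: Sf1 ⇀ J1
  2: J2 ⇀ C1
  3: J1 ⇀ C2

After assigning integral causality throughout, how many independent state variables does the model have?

b1 |Sf1  (source Sf1 imposes f)
b0 |J1  (J1: bond 1 brought flow, rest push out)
b3 |J1  (common-f at J1 fixed by 1)
b2 |J2  (common-f at J2 fixed by 0)

2  (C1, C2 all integral)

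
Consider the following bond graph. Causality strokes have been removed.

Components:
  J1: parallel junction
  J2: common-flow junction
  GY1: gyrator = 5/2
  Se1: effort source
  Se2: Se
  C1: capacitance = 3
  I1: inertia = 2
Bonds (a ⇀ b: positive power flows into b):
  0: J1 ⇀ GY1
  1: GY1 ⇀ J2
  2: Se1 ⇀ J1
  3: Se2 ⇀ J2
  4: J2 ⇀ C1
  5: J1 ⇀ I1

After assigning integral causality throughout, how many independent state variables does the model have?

bond 2 |J1  (Se1: effort source, stroke at far end)
bond 3 |J2  (Se2 (Se) sets effort on bond)
bond 0 |GY1  (J1 effort already set via bond 2)
bond 5 |I1  (common-e at J1 fixed by 2)
bond 1 |GY1  (GY1: gyrator matches bond 0)
bond 4 |J2  (J2 flow already set via bond 1)

2  (C1, I1 all integral)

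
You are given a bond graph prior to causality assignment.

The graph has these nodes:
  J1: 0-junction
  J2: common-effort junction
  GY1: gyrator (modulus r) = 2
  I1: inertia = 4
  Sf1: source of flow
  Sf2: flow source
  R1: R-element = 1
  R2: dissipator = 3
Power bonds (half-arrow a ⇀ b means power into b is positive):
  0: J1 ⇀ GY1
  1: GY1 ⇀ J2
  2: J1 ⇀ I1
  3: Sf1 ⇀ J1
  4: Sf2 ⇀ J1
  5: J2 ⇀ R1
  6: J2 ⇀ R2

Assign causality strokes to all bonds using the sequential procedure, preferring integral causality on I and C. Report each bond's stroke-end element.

β0 stroke at J1
β1 stroke at J2
β2 stroke at I1
β3 stroke at Sf1
β4 stroke at Sf2
β5 stroke at R1
β6 stroke at R2

β3 →Sf1  (Sf1: flow source, stroke at near end)
β4 →Sf2  (Sf2 fixes flow; stroke at Sf2)
β2 →I1  (I1 integral (f out))
β0 →J1  (J1: last free bond brings effort in)
β1 →J2  (GY1 both-in/both-out from 0)
β5 →R1  (common-e at J2 fixed by 1)
β6 →R2  (common-e at J2 fixed by 1)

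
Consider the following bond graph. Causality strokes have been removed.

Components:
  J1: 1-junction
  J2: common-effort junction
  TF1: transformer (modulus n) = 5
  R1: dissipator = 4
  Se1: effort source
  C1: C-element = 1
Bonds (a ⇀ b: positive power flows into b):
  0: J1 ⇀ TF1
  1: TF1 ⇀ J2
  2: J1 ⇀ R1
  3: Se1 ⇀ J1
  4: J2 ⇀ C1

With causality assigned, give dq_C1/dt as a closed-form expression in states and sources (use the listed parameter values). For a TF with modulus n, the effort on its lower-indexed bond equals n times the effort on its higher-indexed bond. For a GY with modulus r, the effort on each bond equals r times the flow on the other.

bond 3 |J1  (source Se1 imposes e)
bond 4 |J2  (C1 integral (e out))
bond 1 |TF1  (J2 effort already set via bond 4)
bond 0 |J1  (TF1 one-in-one-out from 1)
bond 2 |R1  (J1 needs exactly one f-in)

dq_C1/dt = 5*E_Se1/4 - 25*q_C1/4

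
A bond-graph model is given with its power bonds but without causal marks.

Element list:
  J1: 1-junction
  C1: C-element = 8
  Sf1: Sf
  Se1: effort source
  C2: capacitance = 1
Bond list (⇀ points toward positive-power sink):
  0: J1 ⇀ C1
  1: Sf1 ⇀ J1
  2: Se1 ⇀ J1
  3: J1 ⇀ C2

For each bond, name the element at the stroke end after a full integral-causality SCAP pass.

b0 stroke at J1
b1 stroke at Sf1
b2 stroke at J1
b3 stroke at J1

b1 |Sf1  (Sf1 fixes flow; stroke at Sf1)
b2 |J1  (Se1 (Se) sets effort on bond)
b0 |J1  (J1: bond 1 brought flow, rest push out)
b3 |J1  (1-jn J1 has f-setter on 1)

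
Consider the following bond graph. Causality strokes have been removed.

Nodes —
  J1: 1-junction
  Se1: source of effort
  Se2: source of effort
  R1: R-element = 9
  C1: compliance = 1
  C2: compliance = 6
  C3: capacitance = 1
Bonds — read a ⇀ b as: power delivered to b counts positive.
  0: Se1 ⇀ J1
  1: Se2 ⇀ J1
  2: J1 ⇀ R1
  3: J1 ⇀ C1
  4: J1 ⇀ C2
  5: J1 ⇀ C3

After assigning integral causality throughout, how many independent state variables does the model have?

3  (C1, C2, C3 all integral)

b0 stroke→J1  (Se1 fixes effort; stroke away)
b1 stroke→J1  (Se2 fixes effort; stroke away)
b3 stroke→J1  (C1 integral (e out))
b4 stroke→J1  (C2 outputs effort q/C2)
b5 stroke→J1  (prefer integral on C3)
b2 stroke→R1  (J1 needs exactly one f-in)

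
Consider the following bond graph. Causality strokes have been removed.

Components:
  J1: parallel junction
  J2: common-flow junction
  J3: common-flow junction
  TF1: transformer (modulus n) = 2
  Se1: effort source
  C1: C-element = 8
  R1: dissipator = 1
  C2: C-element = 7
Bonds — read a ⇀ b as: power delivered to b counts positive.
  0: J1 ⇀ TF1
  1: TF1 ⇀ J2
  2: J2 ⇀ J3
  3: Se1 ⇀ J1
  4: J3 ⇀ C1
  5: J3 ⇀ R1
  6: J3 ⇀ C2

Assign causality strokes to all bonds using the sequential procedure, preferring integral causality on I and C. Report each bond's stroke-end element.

bond 0 stroke at TF1
bond 1 stroke at J2
bond 2 stroke at J3
bond 3 stroke at J1
bond 4 stroke at J3
bond 5 stroke at R1
bond 6 stroke at J3

bond 3 |J1  (Se1: effort source, stroke at far end)
bond 0 |TF1  (J1 effort already set via bond 3)
bond 1 |J2  (TF TF1: opposite of bond 0)
bond 2 |J3  (only one flow-in slot at J2)
bond 4 |J3  (prefer integral on C1)
bond 6 |J3  (prefer integral on C2)
bond 5 |R1  (J3: last free bond brings flow in)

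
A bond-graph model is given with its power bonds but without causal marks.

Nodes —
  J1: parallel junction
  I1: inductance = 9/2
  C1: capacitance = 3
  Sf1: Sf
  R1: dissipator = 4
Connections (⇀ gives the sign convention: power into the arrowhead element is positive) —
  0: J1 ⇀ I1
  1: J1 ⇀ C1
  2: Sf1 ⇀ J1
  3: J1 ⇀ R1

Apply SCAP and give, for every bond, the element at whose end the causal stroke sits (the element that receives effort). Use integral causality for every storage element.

b0 →I1
b1 →J1
b2 →Sf1
b3 →R1

bond 2 stroke at Sf1  (Sf1 (Sf) sets flow on bond)
bond 0 stroke at I1  (prefer integral on I1)
bond 1 stroke at J1  (prefer integral on C1)
bond 3 stroke at R1  (0-jn J1 has e-setter on 1)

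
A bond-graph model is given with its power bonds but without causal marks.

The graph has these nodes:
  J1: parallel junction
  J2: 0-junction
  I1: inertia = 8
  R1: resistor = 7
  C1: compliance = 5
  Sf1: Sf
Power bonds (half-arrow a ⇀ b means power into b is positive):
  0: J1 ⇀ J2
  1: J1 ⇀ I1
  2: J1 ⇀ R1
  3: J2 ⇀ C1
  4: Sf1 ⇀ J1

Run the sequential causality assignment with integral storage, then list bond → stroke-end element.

bond 4 →Sf1  (Sf1 (Sf) sets flow on bond)
bond 1 →I1  (I1: I, integral causality)
bond 3 →J2  (prefer integral on C1)
bond 0 →J1  (J2: bond 3 brought effort, rest push out)
bond 2 →R1  (J1: bond 0 brought effort, rest push out)

b0 →J1
b1 →I1
b2 →R1
b3 →J2
b4 →Sf1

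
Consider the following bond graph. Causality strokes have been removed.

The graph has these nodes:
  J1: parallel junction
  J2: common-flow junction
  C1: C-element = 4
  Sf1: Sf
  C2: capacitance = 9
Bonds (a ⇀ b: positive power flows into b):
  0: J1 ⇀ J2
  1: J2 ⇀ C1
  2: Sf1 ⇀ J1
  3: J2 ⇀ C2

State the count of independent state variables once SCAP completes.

bond 2 |Sf1  (Sf1: flow source, stroke at near end)
bond 0 |J1  (J1 needs exactly one e-in)
bond 1 |J2  (J2: bond 0 brought flow, rest push out)
bond 3 |J2  (1-jn J2 has f-setter on 0)

2  (C1, C2 all integral)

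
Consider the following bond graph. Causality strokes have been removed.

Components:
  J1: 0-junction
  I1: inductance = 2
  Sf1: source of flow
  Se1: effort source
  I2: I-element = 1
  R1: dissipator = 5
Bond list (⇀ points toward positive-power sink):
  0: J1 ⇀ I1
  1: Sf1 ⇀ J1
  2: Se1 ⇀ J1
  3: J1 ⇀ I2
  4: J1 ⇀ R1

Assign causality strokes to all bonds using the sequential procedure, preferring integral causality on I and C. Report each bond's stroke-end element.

β0 →I1
β1 →Sf1
β2 →J1
β3 →I2
β4 →R1

b1 →Sf1  (Sf1: flow source, stroke at near end)
b2 →J1  (Se1: effort source, stroke at far end)
b0 →I1  (J1: bond 2 brought effort, rest push out)
b3 →I2  (J1 effort already set via bond 2)
b4 →R1  (J1 effort already set via bond 2)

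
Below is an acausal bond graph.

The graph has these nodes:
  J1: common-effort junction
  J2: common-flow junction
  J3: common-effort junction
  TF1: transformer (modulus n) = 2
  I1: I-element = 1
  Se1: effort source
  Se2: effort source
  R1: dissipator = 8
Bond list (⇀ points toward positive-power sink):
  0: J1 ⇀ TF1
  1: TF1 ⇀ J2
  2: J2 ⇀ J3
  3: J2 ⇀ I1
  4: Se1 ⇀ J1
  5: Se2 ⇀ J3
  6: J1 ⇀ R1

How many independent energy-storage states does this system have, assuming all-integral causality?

1  (I1 all integral)

b4 stroke at J1  (Se1 fixes effort; stroke away)
b5 stroke at J3  (Se2: effort source, stroke at far end)
b0 stroke at TF1  (common-e at J1 fixed by 4)
b6 stroke at R1  (0-jn J1 has e-setter on 4)
b2 stroke at J2  (J3: bond 5 brought effort, rest push out)
b1 stroke at J2  (through TF1, causality passes straight; one stroke at TF1)
b3 stroke at I1  (only one flow-in slot at J2)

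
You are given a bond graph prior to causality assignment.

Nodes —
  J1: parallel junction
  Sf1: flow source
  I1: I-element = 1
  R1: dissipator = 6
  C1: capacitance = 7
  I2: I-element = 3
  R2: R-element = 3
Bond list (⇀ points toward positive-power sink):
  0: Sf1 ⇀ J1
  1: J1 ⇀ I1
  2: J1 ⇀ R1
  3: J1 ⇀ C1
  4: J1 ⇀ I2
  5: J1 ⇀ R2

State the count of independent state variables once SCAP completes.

b0 |Sf1  (Sf1 (Sf) sets flow on bond)
b1 |I1  (I1: I, integral causality)
b3 |J1  (C1: C, integral causality)
b2 |R1  (J1 effort already set via bond 3)
b4 |I2  (0-jn J1 has e-setter on 3)
b5 |R2  (common-e at J1 fixed by 3)

3  (C1, I1, I2 all integral)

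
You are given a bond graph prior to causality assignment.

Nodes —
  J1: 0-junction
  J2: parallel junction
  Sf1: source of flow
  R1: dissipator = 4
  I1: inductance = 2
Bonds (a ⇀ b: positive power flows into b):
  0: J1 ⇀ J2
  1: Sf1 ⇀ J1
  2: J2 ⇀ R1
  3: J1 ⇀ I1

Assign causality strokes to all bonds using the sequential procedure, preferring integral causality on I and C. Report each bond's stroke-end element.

bond 1 stroke→Sf1  (Sf1 (Sf) sets flow on bond)
bond 3 stroke→I1  (I1 outputs flow p/I1)
bond 0 stroke→J1  (only one effort-in slot at J1)
bond 2 stroke→J2  (J2 needs exactly one e-in)

β0 stroke at J1
β1 stroke at Sf1
β2 stroke at J2
β3 stroke at I1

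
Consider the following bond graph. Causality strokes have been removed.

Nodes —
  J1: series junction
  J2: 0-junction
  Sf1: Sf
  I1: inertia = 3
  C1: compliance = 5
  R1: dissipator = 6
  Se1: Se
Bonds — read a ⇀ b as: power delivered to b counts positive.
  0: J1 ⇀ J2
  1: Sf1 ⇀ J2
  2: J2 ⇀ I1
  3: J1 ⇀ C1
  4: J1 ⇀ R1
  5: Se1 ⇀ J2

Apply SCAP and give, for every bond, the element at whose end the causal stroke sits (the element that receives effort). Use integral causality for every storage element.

#0 →J1
#1 →Sf1
#2 →I1
#3 →J1
#4 →R1
#5 →J2

#1 |Sf1  (source Sf1 imposes f)
#5 |J2  (Se1 (Se) sets effort on bond)
#0 |J1  (common-e at J2 fixed by 5)
#2 |I1  (common-e at J2 fixed by 5)
#3 |J1  (C1 integral (e out))
#4 |R1  (J1 needs exactly one f-in)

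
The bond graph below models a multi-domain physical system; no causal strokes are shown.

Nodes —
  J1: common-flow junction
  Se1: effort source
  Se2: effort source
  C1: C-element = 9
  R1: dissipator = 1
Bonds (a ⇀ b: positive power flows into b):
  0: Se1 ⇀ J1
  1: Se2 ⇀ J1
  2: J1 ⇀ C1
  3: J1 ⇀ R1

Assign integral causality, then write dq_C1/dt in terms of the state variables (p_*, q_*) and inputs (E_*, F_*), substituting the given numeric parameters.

dq_C1/dt = E_Se1 + E_Se2 - q_C1/9

bond 0 stroke→J1  (Se1: effort source, stroke at far end)
bond 1 stroke→J1  (Se2: effort source, stroke at far end)
bond 2 stroke→J1  (C1: C, integral causality)
bond 3 stroke→R1  (J1 needs exactly one f-in)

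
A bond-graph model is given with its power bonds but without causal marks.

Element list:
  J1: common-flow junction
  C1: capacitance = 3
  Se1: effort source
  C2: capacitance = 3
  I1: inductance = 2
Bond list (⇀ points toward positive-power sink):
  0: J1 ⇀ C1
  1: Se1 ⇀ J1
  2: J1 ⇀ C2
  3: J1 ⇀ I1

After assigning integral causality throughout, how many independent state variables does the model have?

b1 |J1  (source Se1 imposes e)
b0 |J1  (C1: C, integral causality)
b2 |J1  (C2: C, integral causality)
b3 |I1  (J1: last free bond brings flow in)

3  (C1, C2, I1 all integral)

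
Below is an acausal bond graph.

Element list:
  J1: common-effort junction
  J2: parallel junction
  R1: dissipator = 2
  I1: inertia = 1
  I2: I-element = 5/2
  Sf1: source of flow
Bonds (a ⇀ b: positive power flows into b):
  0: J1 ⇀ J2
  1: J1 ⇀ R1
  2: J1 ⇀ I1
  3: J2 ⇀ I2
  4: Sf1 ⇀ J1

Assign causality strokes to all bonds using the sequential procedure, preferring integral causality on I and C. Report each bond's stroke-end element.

#4 stroke at Sf1  (source Sf1 imposes f)
#2 stroke at I1  (I1 outputs flow p/I1)
#3 stroke at I2  (I2 integral (f out))
#0 stroke at J2  (J2 needs exactly one e-in)
#1 stroke at J1  (closing 0-jn rule on J1)

#0 stroke→J2
#1 stroke→J1
#2 stroke→I1
#3 stroke→I2
#4 stroke→Sf1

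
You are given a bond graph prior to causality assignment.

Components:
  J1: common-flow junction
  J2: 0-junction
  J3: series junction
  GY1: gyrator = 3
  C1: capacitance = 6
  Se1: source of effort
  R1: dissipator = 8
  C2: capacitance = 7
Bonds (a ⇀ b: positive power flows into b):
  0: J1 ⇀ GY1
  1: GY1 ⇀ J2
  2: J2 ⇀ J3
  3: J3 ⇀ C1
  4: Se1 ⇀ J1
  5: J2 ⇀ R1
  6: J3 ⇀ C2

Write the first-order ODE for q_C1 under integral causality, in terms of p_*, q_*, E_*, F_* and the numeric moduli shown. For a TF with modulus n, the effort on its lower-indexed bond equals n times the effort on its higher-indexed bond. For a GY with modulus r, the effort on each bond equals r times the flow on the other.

dq_C1/dt = E_Se1/3 - q_C1/48 - q_C2/56

#4 stroke→J1  (Se1 (Se) sets effort on bond)
#0 stroke→GY1  (only one flow-in slot at J1)
#1 stroke→GY1  (GY GY1: same side as bond 0)
#3 stroke→J3  (C1 integral (e out))
#6 stroke→J3  (prefer integral on C2)
#2 stroke→J2  (J3: last free bond brings flow in)
#5 stroke→R1  (common-e at J2 fixed by 2)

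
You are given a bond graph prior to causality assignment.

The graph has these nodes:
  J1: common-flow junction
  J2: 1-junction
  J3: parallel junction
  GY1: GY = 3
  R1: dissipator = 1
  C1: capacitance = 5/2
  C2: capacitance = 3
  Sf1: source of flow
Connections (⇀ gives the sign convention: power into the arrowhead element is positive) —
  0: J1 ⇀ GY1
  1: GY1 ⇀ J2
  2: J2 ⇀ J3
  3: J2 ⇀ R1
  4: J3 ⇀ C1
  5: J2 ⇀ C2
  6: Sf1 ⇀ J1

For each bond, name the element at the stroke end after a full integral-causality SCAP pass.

b6 stroke at Sf1  (Sf1 (Sf) sets flow on bond)
b0 stroke at J1  (J1: bond 6 brought flow, rest push out)
b1 stroke at J2  (through GY1, causality inverts; strokes same side of GY1)
b4 stroke at J3  (C1 outputs effort q/C1)
b2 stroke at J2  (0-jn J3 has e-setter on 4)
b5 stroke at J2  (prefer integral on C2)
b3 stroke at R1  (closing 1-jn rule on J2)

#0 →J1
#1 →J2
#2 →J2
#3 →R1
#4 →J3
#5 →J2
#6 →Sf1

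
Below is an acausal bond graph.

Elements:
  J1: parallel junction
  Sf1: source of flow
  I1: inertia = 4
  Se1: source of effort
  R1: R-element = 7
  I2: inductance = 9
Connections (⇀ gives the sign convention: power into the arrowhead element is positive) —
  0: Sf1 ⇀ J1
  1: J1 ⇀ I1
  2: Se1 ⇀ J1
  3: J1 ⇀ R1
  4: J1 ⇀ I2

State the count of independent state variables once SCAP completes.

2  (I1, I2 all integral)

#0 |Sf1  (source Sf1 imposes f)
#2 |J1  (Se1: effort source, stroke at far end)
#1 |I1  (0-jn J1 has e-setter on 2)
#3 |R1  (J1: bond 2 brought effort, rest push out)
#4 |I2  (J1: bond 2 brought effort, rest push out)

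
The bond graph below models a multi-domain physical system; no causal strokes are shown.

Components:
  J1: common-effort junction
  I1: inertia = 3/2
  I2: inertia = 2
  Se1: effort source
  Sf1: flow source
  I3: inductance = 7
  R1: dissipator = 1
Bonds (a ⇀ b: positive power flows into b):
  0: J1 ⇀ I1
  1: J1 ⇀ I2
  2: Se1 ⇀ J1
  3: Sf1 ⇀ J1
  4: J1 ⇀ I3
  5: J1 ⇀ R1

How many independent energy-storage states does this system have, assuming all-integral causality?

bond 2 →J1  (Se1 (Se) sets effort on bond)
bond 3 →Sf1  (Sf1: flow source, stroke at near end)
bond 0 →I1  (0-jn J1 has e-setter on 2)
bond 1 →I2  (common-e at J1 fixed by 2)
bond 4 →I3  (common-e at J1 fixed by 2)
bond 5 →R1  (common-e at J1 fixed by 2)

3  (I1, I2, I3 all integral)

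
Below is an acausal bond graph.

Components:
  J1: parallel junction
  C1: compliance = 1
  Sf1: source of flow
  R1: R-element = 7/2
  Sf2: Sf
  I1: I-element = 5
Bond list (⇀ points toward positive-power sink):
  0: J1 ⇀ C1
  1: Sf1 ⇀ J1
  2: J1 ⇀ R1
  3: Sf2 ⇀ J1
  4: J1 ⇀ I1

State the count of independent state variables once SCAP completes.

b1 stroke at Sf1  (Sf1: flow source, stroke at near end)
b3 stroke at Sf2  (Sf2: flow source, stroke at near end)
b0 stroke at J1  (C1 outputs effort q/C1)
b2 stroke at R1  (common-e at J1 fixed by 0)
b4 stroke at I1  (J1 effort already set via bond 0)

2  (C1, I1 all integral)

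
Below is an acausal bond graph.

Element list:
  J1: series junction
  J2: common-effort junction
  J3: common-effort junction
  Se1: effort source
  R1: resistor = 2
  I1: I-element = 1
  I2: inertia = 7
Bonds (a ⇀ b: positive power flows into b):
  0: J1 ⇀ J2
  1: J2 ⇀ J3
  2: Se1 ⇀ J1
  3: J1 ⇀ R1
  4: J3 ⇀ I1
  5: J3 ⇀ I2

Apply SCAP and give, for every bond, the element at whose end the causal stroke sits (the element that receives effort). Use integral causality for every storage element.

#2 stroke→J1  (Se1 (Se) sets effort on bond)
#4 stroke→I1  (I1 integral (f out))
#5 stroke→I2  (I2: I, integral causality)
#1 stroke→J3  (J3: last free bond brings effort in)
#0 stroke→J2  (J2 needs exactly one e-in)
#3 stroke→J1  (J1 flow already set via bond 0)

β0 |J2
β1 |J3
β2 |J1
β3 |J1
β4 |I1
β5 |I2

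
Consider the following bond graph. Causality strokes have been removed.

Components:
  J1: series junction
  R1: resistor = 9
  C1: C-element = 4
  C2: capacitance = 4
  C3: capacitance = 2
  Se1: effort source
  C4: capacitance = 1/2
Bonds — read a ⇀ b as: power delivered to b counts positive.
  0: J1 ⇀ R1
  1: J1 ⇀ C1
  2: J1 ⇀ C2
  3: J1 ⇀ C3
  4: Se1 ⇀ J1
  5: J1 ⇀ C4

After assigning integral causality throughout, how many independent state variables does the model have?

4  (C1, C2, C3, C4 all integral)

b4 stroke→J1  (Se1 fixes effort; stroke away)
b1 stroke→J1  (C1 integral (e out))
b2 stroke→J1  (C2 outputs effort q/C2)
b3 stroke→J1  (C3: C, integral causality)
b5 stroke→J1  (C4 integral (e out))
b0 stroke→R1  (J1: last free bond brings flow in)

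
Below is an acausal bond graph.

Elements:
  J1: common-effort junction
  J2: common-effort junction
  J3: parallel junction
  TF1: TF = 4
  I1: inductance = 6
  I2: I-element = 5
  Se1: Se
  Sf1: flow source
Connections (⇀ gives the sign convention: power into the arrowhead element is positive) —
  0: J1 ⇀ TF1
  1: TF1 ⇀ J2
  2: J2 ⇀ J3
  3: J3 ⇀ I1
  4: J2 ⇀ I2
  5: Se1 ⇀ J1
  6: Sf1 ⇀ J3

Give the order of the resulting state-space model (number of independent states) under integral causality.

2  (I1, I2 all integral)

β5 stroke→J1  (Se1 (Se) sets effort on bond)
β6 stroke→Sf1  (Sf1 fixes flow; stroke at Sf1)
β0 stroke→TF1  (common-e at J1 fixed by 5)
β1 stroke→J2  (TF TF1: opposite of bond 0)
β2 stroke→J3  (J2 effort already set via bond 1)
β4 stroke→I2  (J2 effort already set via bond 1)
β3 stroke→I1  (0-jn J3 has e-setter on 2)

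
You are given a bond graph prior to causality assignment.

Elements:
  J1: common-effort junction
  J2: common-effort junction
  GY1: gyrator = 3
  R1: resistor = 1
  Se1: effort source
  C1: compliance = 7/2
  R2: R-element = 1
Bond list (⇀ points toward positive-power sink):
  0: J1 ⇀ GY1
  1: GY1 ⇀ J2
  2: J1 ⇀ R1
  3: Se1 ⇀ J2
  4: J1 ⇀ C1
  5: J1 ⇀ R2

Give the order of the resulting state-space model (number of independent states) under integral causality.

#3 →J2  (Se1: effort source, stroke at far end)
#1 →GY1  (J2: bond 3 brought effort, rest push out)
#0 →GY1  (GY1: gyrator matches bond 1)
#4 →J1  (C1 outputs effort q/C1)
#2 →R1  (0-jn J1 has e-setter on 4)
#5 →R2  (0-jn J1 has e-setter on 4)

1  (C1 all integral)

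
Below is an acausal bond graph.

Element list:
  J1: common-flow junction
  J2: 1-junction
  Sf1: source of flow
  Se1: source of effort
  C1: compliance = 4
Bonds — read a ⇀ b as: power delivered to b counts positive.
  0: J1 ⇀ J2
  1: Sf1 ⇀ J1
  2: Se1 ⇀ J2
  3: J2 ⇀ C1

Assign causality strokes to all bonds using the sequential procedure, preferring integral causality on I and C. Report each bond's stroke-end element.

bond 1 stroke at Sf1  (Sf1 (Sf) sets flow on bond)
bond 2 stroke at J2  (Se1 fixes effort; stroke away)
bond 0 stroke at J1  (common-f at J1 fixed by 1)
bond 3 stroke at J2  (1-jn J2 has f-setter on 0)

bond 0 stroke at J1
bond 1 stroke at Sf1
bond 2 stroke at J2
bond 3 stroke at J2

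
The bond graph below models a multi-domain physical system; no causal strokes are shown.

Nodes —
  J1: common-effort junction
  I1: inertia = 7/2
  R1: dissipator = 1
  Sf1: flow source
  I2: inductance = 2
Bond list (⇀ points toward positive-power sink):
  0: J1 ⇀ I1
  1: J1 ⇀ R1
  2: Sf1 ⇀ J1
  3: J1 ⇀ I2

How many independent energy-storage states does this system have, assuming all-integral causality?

2  (I1, I2 all integral)

b2 |Sf1  (Sf1 (Sf) sets flow on bond)
b0 |I1  (I1 integral (f out))
b3 |I2  (I2 outputs flow p/I2)
b1 |J1  (closing 0-jn rule on J1)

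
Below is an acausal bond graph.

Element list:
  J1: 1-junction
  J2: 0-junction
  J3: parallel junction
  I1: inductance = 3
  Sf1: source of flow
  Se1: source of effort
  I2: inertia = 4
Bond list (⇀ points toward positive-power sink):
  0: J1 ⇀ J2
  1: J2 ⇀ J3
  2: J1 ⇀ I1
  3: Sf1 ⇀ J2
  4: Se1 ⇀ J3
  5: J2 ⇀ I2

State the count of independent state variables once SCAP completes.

β3 →Sf1  (Sf1 fixes flow; stroke at Sf1)
β4 →J3  (Se1 (Se) sets effort on bond)
β1 →J2  (J3 effort already set via bond 4)
β0 →J1  (common-e at J2 fixed by 1)
β5 →I2  (J2: bond 1 brought effort, rest push out)
β2 →I1  (closing 1-jn rule on J1)

2  (I1, I2 all integral)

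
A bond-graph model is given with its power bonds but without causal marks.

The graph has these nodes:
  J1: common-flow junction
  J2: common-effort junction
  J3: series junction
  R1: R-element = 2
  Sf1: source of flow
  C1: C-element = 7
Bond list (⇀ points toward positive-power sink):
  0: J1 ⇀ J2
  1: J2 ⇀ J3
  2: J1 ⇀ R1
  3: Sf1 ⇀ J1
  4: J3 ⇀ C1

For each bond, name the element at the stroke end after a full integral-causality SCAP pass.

bond 3 |Sf1  (Sf1 (Sf) sets flow on bond)
bond 0 |J1  (J1 flow already set via bond 3)
bond 2 |J1  (1-jn J1 has f-setter on 3)
bond 1 |J2  (only one effort-in slot at J2)
bond 4 |J3  (1-jn J3 has f-setter on 1)

β0 stroke→J1
β1 stroke→J2
β2 stroke→J1
β3 stroke→Sf1
β4 stroke→J3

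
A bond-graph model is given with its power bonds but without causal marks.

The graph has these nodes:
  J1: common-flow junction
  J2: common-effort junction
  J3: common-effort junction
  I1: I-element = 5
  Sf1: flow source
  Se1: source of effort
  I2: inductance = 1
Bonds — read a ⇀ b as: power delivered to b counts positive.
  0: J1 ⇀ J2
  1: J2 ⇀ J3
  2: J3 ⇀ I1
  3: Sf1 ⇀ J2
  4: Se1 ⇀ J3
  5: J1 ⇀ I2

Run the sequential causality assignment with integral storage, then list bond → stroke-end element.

bond 3 →Sf1  (Sf1: flow source, stroke at near end)
bond 4 →J3  (source Se1 imposes e)
bond 1 →J2  (common-e at J3 fixed by 4)
bond 2 →I1  (J3: bond 4 brought effort, rest push out)
bond 0 →J1  (0-jn J2 has e-setter on 1)
bond 5 →I2  (only one flow-in slot at J1)

b0 |J1
b1 |J2
b2 |I1
b3 |Sf1
b4 |J3
b5 |I2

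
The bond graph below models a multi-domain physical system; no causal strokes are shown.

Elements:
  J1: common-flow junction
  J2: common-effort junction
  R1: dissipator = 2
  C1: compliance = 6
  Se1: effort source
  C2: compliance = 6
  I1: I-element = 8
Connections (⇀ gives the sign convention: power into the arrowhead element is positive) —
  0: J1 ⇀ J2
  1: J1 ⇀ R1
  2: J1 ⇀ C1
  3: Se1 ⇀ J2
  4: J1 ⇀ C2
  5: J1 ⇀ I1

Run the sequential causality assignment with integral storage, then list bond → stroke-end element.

bond 3 stroke at J2  (Se1 fixes effort; stroke away)
bond 0 stroke at J1  (J2 effort already set via bond 3)
bond 2 stroke at J1  (C1 integral (e out))
bond 4 stroke at J1  (prefer integral on C2)
bond 5 stroke at I1  (prefer integral on I1)
bond 1 stroke at J1  (common-f at J1 fixed by 5)

bond 0 |J1
bond 1 |J1
bond 2 |J1
bond 3 |J2
bond 4 |J1
bond 5 |I1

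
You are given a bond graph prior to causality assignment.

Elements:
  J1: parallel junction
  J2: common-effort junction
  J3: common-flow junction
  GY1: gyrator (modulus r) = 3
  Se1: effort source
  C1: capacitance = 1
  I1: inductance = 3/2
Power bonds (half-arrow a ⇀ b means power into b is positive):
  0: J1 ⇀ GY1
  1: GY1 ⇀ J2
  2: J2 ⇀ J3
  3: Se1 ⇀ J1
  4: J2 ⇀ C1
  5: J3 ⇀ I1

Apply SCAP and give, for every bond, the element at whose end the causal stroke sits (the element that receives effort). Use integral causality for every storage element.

bond 3 →J1  (Se1 (Se) sets effort on bond)
bond 0 →GY1  (J1: bond 3 brought effort, rest push out)
bond 1 →GY1  (GY GY1: same side as bond 0)
bond 4 →J2  (prefer integral on C1)
bond 2 →J3  (J2 effort already set via bond 4)
bond 5 →I1  (only one flow-in slot at J3)

b0 stroke→GY1
b1 stroke→GY1
b2 stroke→J3
b3 stroke→J1
b4 stroke→J2
b5 stroke→I1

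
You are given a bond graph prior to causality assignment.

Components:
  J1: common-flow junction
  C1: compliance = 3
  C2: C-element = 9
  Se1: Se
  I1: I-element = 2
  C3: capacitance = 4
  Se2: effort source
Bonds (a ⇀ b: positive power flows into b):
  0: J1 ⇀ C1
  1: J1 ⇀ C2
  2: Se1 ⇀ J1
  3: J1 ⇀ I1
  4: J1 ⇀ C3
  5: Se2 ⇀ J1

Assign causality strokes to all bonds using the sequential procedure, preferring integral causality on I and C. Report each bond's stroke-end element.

bond 0 stroke at J1
bond 1 stroke at J1
bond 2 stroke at J1
bond 3 stroke at I1
bond 4 stroke at J1
bond 5 stroke at J1

bond 2 stroke at J1  (Se1 fixes effort; stroke away)
bond 5 stroke at J1  (source Se2 imposes e)
bond 0 stroke at J1  (C1: C, integral causality)
bond 1 stroke at J1  (C2 outputs effort q/C2)
bond 3 stroke at I1  (prefer integral on I1)
bond 4 stroke at J1  (common-f at J1 fixed by 3)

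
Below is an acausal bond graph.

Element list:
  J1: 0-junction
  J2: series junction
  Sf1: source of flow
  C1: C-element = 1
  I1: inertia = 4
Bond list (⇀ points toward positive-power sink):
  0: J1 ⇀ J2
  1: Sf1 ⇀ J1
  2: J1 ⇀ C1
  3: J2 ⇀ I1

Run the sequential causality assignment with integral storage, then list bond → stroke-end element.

b1 |Sf1  (Sf1 (Sf) sets flow on bond)
b2 |J1  (C1 outputs effort q/C1)
b0 |J2  (J1: bond 2 brought effort, rest push out)
b3 |I1  (only one flow-in slot at J2)

b0 →J2
b1 →Sf1
b2 →J1
b3 →I1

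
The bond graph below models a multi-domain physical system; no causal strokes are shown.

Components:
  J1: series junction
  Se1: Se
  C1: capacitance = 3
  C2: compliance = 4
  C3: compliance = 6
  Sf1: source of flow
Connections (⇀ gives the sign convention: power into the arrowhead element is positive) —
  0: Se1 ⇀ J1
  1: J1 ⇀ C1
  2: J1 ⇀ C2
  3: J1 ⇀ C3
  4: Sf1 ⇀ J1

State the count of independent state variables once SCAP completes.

#0 |J1  (Se1: effort source, stroke at far end)
#4 |Sf1  (Sf1 (Sf) sets flow on bond)
#1 |J1  (J1: bond 4 brought flow, rest push out)
#2 |J1  (1-jn J1 has f-setter on 4)
#3 |J1  (J1: bond 4 brought flow, rest push out)

3  (C1, C2, C3 all integral)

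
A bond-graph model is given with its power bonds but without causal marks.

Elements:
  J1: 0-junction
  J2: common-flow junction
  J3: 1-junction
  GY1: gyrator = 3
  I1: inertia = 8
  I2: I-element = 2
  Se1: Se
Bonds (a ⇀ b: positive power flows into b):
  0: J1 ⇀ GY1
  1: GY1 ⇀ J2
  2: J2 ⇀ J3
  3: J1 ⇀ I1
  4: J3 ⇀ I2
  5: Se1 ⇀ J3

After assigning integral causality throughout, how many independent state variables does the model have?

bond 5 |J3  (Se1 (Se) sets effort on bond)
bond 3 |I1  (I1: I, integral causality)
bond 0 |J1  (closing 0-jn rule on J1)
bond 1 |J2  (GY1 both-in/both-out from 0)
bond 2 |J3  (only one flow-in slot at J2)
bond 4 |I2  (J3 needs exactly one f-in)

2  (I1, I2 all integral)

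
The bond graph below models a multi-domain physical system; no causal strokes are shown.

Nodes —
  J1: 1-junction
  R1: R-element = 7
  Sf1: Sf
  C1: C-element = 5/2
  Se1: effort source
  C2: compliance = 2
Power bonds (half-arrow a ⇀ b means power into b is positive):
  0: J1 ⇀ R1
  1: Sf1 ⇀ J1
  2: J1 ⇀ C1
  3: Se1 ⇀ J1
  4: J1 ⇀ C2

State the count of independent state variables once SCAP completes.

bond 1 |Sf1  (Sf1 fixes flow; stroke at Sf1)
bond 3 |J1  (Se1 (Se) sets effort on bond)
bond 0 |J1  (J1 flow already set via bond 1)
bond 2 |J1  (J1: bond 1 brought flow, rest push out)
bond 4 |J1  (common-f at J1 fixed by 1)

2  (C1, C2 all integral)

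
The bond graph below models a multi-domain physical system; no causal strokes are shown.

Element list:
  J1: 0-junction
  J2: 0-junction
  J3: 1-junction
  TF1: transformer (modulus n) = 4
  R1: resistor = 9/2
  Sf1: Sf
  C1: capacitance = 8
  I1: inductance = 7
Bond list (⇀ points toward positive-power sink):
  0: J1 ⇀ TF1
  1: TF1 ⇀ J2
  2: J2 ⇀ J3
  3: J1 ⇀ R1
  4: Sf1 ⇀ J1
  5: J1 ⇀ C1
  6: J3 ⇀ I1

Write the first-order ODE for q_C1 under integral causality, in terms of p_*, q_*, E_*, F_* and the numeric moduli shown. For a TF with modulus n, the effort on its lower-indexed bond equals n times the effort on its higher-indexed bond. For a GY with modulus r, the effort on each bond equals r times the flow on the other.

dq_C1/dt = F_Sf1 - p_I1/28 - q_C1/36

bond 4 stroke at Sf1  (Sf1 (Sf) sets flow on bond)
bond 5 stroke at J1  (C1: C, integral causality)
bond 0 stroke at TF1  (J1: bond 5 brought effort, rest push out)
bond 3 stroke at R1  (0-jn J1 has e-setter on 5)
bond 1 stroke at J2  (TF1 one-in-one-out from 0)
bond 2 stroke at J3  (J2: bond 1 brought effort, rest push out)
bond 6 stroke at I1  (J3: last free bond brings flow in)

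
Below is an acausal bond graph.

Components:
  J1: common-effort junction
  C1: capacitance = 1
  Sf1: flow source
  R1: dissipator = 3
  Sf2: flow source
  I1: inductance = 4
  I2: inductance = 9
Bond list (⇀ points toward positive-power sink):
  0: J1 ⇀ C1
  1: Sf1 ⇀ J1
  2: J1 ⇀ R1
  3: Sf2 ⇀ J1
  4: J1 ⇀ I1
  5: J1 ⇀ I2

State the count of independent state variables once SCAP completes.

β1 |Sf1  (Sf1: flow source, stroke at near end)
β3 |Sf2  (source Sf2 imposes f)
β0 |J1  (C1 outputs effort q/C1)
β2 |R1  (J1: bond 0 brought effort, rest push out)
β4 |I1  (common-e at J1 fixed by 0)
β5 |I2  (J1: bond 0 brought effort, rest push out)

3  (C1, I1, I2 all integral)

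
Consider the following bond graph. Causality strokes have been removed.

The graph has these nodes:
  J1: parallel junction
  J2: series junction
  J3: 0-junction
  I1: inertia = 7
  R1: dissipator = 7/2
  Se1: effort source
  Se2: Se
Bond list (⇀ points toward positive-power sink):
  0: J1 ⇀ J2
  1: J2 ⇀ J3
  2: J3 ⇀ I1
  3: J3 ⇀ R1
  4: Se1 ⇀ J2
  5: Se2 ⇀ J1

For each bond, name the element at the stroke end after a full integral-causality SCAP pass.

bond 4 →J2  (Se1: effort source, stroke at far end)
bond 5 →J1  (Se2 fixes effort; stroke away)
bond 0 →J2  (common-e at J1 fixed by 5)
bond 1 →J3  (J2: last free bond brings flow in)
bond 2 →I1  (J3 effort already set via bond 1)
bond 3 →R1  (J3 effort already set via bond 1)

bond 0 stroke at J2
bond 1 stroke at J3
bond 2 stroke at I1
bond 3 stroke at R1
bond 4 stroke at J2
bond 5 stroke at J1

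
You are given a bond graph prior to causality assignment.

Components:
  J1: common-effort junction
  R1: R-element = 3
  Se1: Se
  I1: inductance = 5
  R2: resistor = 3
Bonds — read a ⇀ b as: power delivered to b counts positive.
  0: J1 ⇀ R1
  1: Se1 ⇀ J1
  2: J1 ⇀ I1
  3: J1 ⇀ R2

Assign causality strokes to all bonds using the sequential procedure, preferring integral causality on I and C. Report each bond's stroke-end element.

β0 stroke→R1
β1 stroke→J1
β2 stroke→I1
β3 stroke→R2

#1 |J1  (Se1 fixes effort; stroke away)
#0 |R1  (J1: bond 1 brought effort, rest push out)
#2 |I1  (J1 effort already set via bond 1)
#3 |R2  (0-jn J1 has e-setter on 1)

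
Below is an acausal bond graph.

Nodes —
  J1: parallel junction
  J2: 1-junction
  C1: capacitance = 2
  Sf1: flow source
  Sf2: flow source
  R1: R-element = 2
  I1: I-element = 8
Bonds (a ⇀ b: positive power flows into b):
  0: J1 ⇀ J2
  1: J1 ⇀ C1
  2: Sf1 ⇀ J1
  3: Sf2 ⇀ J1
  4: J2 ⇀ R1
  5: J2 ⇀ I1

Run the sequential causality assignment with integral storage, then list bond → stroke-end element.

b0 |J2
b1 |J1
b2 |Sf1
b3 |Sf2
b4 |J2
b5 |I1

b2 →Sf1  (Sf1 (Sf) sets flow on bond)
b3 →Sf2  (Sf2 (Sf) sets flow on bond)
b1 →J1  (C1: C, integral causality)
b0 →J2  (J1 effort already set via bond 1)
b5 →I1  (prefer integral on I1)
b4 →J2  (J2 flow already set via bond 5)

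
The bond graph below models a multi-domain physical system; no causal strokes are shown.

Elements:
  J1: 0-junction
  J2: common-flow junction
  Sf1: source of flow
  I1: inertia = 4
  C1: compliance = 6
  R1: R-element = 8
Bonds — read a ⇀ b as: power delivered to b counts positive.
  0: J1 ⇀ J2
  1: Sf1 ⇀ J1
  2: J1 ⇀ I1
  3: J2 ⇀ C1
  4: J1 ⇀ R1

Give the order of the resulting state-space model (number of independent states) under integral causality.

2  (C1, I1 all integral)

β1 →Sf1  (Sf1 (Sf) sets flow on bond)
β2 →I1  (I1: I, integral causality)
β3 →J2  (C1 integral (e out))
β0 →J1  (J2 needs exactly one f-in)
β4 →R1  (0-jn J1 has e-setter on 0)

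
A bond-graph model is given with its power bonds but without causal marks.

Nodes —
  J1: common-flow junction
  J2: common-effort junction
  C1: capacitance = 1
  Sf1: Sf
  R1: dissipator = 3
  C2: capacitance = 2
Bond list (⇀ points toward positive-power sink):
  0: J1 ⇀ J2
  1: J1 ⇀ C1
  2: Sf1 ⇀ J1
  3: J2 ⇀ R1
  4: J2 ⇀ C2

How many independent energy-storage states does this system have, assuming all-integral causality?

2  (C1, C2 all integral)

β2 stroke→Sf1  (source Sf1 imposes f)
β0 stroke→J1  (J1 flow already set via bond 2)
β1 stroke→J1  (J1: bond 2 brought flow, rest push out)
β4 stroke→J2  (C2 outputs effort q/C2)
β3 stroke→R1  (0-jn J2 has e-setter on 4)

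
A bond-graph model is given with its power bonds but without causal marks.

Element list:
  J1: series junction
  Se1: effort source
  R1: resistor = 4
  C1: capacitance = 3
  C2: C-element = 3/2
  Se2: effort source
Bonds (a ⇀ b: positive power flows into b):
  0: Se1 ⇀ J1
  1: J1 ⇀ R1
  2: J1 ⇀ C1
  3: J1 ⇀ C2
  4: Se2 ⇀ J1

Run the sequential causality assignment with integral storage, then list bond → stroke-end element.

β0 →J1
β1 →R1
β2 →J1
β3 →J1
β4 →J1

bond 0 →J1  (Se1: effort source, stroke at far end)
bond 4 →J1  (Se2 (Se) sets effort on bond)
bond 2 →J1  (C1 outputs effort q/C1)
bond 3 →J1  (C2 outputs effort q/C2)
bond 1 →R1  (J1: last free bond brings flow in)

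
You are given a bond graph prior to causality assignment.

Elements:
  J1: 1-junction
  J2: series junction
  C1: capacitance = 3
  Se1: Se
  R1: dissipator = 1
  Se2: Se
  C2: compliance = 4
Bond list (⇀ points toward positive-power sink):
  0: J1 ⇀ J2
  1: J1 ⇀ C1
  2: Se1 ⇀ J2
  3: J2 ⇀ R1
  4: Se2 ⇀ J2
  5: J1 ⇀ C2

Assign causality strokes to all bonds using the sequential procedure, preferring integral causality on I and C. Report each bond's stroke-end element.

#2 stroke at J2  (Se1 (Se) sets effort on bond)
#4 stroke at J2  (source Se2 imposes e)
#1 stroke at J1  (C1 outputs effort q/C1)
#5 stroke at J1  (prefer integral on C2)
#0 stroke at J2  (closing 1-jn rule on J1)
#3 stroke at R1  (J2: last free bond brings flow in)

β0 stroke→J2
β1 stroke→J1
β2 stroke→J2
β3 stroke→R1
β4 stroke→J2
β5 stroke→J1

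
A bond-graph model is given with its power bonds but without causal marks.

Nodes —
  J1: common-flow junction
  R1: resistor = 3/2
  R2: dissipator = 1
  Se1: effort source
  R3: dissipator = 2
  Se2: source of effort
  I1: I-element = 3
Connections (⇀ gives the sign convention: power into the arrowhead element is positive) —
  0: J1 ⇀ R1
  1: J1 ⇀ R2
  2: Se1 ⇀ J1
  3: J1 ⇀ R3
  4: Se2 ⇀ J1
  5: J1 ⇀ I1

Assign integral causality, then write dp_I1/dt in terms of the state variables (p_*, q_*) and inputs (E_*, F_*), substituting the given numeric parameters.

bond 2 stroke at J1  (Se1 (Se) sets effort on bond)
bond 4 stroke at J1  (Se2 (Se) sets effort on bond)
bond 5 stroke at I1  (I1 integral (f out))
bond 0 stroke at J1  (common-f at J1 fixed by 5)
bond 1 stroke at J1  (common-f at J1 fixed by 5)
bond 3 stroke at J1  (common-f at J1 fixed by 5)

dp_I1/dt = E_Se1 + E_Se2 - 3*p_I1/2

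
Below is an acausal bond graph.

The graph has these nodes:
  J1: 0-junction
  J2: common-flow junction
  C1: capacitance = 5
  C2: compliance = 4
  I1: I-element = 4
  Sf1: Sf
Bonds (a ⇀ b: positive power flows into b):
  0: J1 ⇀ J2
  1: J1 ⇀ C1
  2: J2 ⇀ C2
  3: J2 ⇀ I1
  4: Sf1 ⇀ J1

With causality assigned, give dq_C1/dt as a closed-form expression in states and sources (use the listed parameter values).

dq_C1/dt = F_Sf1 - p_I1/4

#4 |Sf1  (Sf1 (Sf) sets flow on bond)
#1 |J1  (C1 outputs effort q/C1)
#0 |J2  (0-jn J1 has e-setter on 1)
#2 |J2  (prefer integral on C2)
#3 |I1  (J2: last free bond brings flow in)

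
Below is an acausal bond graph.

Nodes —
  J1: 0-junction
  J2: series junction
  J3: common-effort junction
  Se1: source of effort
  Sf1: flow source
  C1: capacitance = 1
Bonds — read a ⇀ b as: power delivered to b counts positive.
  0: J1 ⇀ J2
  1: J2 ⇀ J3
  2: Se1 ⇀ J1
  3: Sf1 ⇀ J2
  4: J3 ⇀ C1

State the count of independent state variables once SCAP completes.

β2 →J1  (source Se1 imposes e)
β3 →Sf1  (Sf1 (Sf) sets flow on bond)
β0 →J2  (common-e at J1 fixed by 2)
β1 →J2  (J2: bond 3 brought flow, rest push out)
β4 →J3  (J3 needs exactly one e-in)

1  (C1 all integral)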